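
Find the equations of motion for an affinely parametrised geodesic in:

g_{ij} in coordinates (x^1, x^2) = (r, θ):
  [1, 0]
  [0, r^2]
Geodesic equation: d^2x^k/dλ^2 + Γ^k_{ij} (dx^i/dλ)(dx^j/dλ) = 0.
Non-zero Christoffel symbols:
Γ^r_{θ θ} = -r
Γ^θ_{r θ} = 1/r
Substituting (the symmetric pair Γ^k_{ij}, Γ^k_{ji} combines into a factor 2):
d^2r/dλ^2 - r (dθ/dλ)^2 = 0
d^2θ/dλ^2 + (2/r) (dr/dλ)(dθ/dλ) = 0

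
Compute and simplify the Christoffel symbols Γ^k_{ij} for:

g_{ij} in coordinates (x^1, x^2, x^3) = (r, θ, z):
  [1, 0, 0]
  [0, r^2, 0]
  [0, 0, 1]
Using Γ^k_{ij} = (1/2) g^{km} (∂_i g_{mj} + ∂_j g_{mi} - ∂_m g_{ij}); the metric is diagonal, so only the m = k term contributes.
Non-zero symbols (using the symmetry Γ^k_{ij} = Γ^k_{ji}):
Γ^r_{θ θ} = (1/2) g^{rr} (∂_θ g_{rθ} + ∂_θ g_{rθ} - ∂_r g_{θθ}) = (1/2)(1)((0) + (0) - (2*r)) = -r
Γ^θ_{r θ} = (1/2) g^{θθ} (∂_r g_{θθ} + ∂_θ g_{θr} - ∂_θ g_{rθ}) = (1/2)(1/r^2)((2*r) + (0) - (0)) = 1/r
All other Christoffel symbols are zero.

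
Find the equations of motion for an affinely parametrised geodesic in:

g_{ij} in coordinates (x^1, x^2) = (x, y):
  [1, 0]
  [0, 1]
Geodesic equation: d^2x^k/dλ^2 + Γ^k_{ij} (dx^i/dλ)(dx^j/dλ) = 0.
All Christoffel symbols vanish, so the geodesics are straight lines:
d^2x/dλ^2 = 0
d^2y/dλ^2 = 0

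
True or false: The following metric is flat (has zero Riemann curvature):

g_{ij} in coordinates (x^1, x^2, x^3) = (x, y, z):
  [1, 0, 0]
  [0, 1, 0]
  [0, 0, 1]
All metric components are constant, so every Christoffel symbol vanishes and R^i_{jkl} = 0.
True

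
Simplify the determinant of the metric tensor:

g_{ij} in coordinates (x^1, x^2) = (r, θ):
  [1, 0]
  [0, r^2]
For a 2×2 metric: det(g) = g_{11}·g_{22} - g_{12}·g_{21}
= (1)·(r^2) - (0)·(0)
= r^2 - 0
det(g) = r^2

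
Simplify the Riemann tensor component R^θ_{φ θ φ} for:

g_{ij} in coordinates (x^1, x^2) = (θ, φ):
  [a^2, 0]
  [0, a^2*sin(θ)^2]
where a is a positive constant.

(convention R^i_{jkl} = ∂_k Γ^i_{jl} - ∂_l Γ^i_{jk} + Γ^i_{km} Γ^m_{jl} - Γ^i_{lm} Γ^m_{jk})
Non-zero Christoffel symbols (Γ^k_{ij} = Γ^k_{ji}):
Γ^θ_{φ φ} = -sin(2*θ)/2
Γ^φ_{θ φ} = 1/tan(θ)
R^θ_{φ θ φ} = ∂_θ Γ^θ_{φ φ} - ∂_φ Γ^θ_{φ θ} + Γ^θ_{θ m} Γ^m_{φ φ} - Γ^θ_{φ m} Γ^m_{φ θ}
  = (-cos(2*θ)) - (0) + (0) - (-cos(θ)^2) = sin(θ)^2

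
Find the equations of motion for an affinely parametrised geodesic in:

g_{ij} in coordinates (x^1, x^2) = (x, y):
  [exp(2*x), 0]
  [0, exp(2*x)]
Geodesic equation: d^2x^k/dλ^2 + Γ^k_{ij} (dx^i/dλ)(dx^j/dλ) = 0.
Non-zero Christoffel symbols:
Γ^x_{x x} = 1
Γ^x_{y y} = -1
Γ^y_{x y} = 1
Substituting (the symmetric pair Γ^k_{ij}, Γ^k_{ji} combines into a factor 2):
d^2x/dλ^2 + (dx/dλ)^2 - (dy/dλ)^2 = 0
d^2y/dλ^2 + 2 (dx/dλ)(dy/dλ) = 0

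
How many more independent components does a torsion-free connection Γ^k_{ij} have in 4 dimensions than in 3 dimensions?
Independent components in n dimensions: n × n(n+1)/2 = n^2(n+1)/2.
4D: 4 × 10 = 40
3D: 3 × 6 = 18
Difference = 40 - 18 = 22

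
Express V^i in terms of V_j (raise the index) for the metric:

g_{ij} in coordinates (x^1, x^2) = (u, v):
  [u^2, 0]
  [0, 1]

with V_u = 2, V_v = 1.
Inverse metric (diagonal): g^{uu} = 1/u^2, g^{vv} = 1
V^i = g^{ij} V_j:
V^u = (1/u^2)(2) + (0)(1) = 2/u^2
V^v = (0)(2) + (1)(1) = 1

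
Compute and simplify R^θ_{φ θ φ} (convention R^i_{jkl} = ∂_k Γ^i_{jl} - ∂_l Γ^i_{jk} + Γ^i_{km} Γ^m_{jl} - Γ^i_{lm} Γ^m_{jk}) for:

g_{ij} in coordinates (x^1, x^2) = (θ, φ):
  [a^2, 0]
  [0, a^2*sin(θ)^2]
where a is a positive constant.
Non-zero Christoffel symbols (Γ^k_{ij} = Γ^k_{ji}):
Γ^θ_{φ φ} = -sin(2*θ)/2
Γ^φ_{θ φ} = 1/tan(θ)
R^θ_{φ θ φ} = ∂_θ Γ^θ_{φ φ} - ∂_φ Γ^θ_{φ θ} + Γ^θ_{θ m} Γ^m_{φ φ} - Γ^θ_{φ m} Γ^m_{φ θ}
  = (-cos(2*θ)) - (0) + (0) - (-cos(θ)^2) = sin(θ)^2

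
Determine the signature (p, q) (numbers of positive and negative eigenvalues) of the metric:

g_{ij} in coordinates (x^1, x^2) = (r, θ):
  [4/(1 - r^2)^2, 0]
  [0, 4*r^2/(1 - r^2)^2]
The metric is diagonal, so its eigenvalues are the diagonal entries: 4/(1 - r^2)^2, 4*r^2/(1 - r^2)^2 (at a generic point, where coordinate-dependent entries are positive).
2 positive, 0 negative.
(2, 0) - Riemannian (positive definite)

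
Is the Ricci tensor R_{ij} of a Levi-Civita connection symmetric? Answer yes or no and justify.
R_{ij} = R^k_{ikj}; the pair symmetry R_{kilj} = R_{ljki} gives R_{ij} = R_{ji}.
Yes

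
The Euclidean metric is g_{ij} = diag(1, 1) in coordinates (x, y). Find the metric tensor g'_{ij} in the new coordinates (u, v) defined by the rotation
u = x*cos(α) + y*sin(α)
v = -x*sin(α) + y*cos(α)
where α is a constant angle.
Invert the transformation: x = u*cos(α) - v*sin(α), y = u*sin(α) + v*cos(α)
g'_{ij} = (∂x^k/∂x'^i)(∂x^l/∂x'^j) g_{kl}; with g_{kl} = δ_{kl} this is Σ_k (∂x^k/∂x'^i)(∂x^k/∂x'^j).
Jacobian: ∂x/∂u = cos(α), ∂x/∂v = -sin(α), ∂y/∂u = sin(α), ∂y/∂v = cos(α)
g'_{uu} = (cos(α))(cos(α)) + (sin(α))(sin(α)) = 1
g'_{uv} = (cos(α))(-sin(α)) + (sin(α))(cos(α)) = 0
g'_{vv} = (-sin(α))(-sin(α)) + (cos(α))(cos(α)) = 1
g'_{ij} = diag(1, 1)
The Euclidean metric is invariant under rotations.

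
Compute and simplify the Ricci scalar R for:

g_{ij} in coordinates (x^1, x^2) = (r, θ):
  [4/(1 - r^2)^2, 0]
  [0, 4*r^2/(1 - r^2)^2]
Non-zero Christoffel symbols (Γ^k_{ij} = Γ^k_{ji}):
Γ^r_{r r} = 2*r/(1 - r^2)
Γ^r_{θ θ} = (r^3 + r)/(r^2 - 1)
Γ^θ_{r θ} = (-r^2 - 1)/(r^3 - r)
Ricci tensor (R_{ij} = R^k_{ikj}): R_{rr} = -4/(r^2 - 1)^2, R_{rθ} = 0, R_{θθ} = -4*r^2/(r^2 - 1)^2
Inverse metric: g^{rr} = (1 - r^2)^2/4, g^{θθ} = (1 - r^2)^2/(4*r^2)
R = g^{ij} R_{ij} = ((1 - r^2)^2/4)(-4/(r^2 - 1)^2) + ((1 - r^2)^2/(4*r^2))(-4*r^2/(r^2 - 1)^2) = -2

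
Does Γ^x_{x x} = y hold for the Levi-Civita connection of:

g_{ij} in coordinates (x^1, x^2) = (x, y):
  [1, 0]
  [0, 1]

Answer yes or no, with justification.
Γ^x_{x x} = (1/2) g^{xx} (∂_x g_{xx} + ∂_x g_{xx} - ∂_x g_{xx}) = (1/2)(1)((0) + (0) - (0)) = 0
This differs from the proposed value y.
No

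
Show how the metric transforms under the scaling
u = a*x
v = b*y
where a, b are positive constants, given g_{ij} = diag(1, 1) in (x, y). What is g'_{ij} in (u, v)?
Invert the transformation: x = u/a, y = v/b
g'_{ij} = (∂x^k/∂x'^i)(∂x^l/∂x'^j) g_{kl}; with g_{kl} = δ_{kl} this is Σ_k (∂x^k/∂x'^i)(∂x^k/∂x'^j).
Jacobian: ∂x/∂u = 1/a, ∂x/∂v = 0, ∂y/∂u = 0, ∂y/∂v = 1/b
g'_{uu} = (1/a)(1/a) + (0)(0) = 1/a^2
g'_{uv} = (1/a)(0) + (0)(1/b) = 0
g'_{vv} = (0)(0) + (1/b)(1/b) = 1/b^2
g'_{ij} = diag(1/a^2, 1/b^2)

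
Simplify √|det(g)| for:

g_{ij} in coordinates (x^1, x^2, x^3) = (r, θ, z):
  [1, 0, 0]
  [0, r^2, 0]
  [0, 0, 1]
det(g) = r^2
√|det(g)| = r
Volume element: dV = r dr dθ dz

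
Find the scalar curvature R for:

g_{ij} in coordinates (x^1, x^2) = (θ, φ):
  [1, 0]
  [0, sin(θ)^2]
Non-zero Christoffel symbols (Γ^k_{ij} = Γ^k_{ji}):
Γ^θ_{φ φ} = -sin(2*θ)/2
Γ^φ_{θ φ} = 1/tan(θ)
Ricci tensor (R_{ij} = R^k_{ikj}): R_{θθ} = 1, R_{θφ} = 0, R_{φφ} = sin(θ)^2
Inverse metric: g^{θθ} = 1, g^{φφ} = 1/sin(θ)^2
R = g^{ij} R_{ij} = (1)(1) + (1/sin(θ)^2)(sin(θ)^2) = 2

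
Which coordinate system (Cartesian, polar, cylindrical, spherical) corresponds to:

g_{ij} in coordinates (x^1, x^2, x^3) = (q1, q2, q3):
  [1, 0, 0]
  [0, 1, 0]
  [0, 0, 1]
All components are constant and the metric is the identity, i.e. orthonormal rectilinear coordinates.
Cartesian (3D) coordinates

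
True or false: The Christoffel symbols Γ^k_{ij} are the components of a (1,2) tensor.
Under a change of coordinates Γ picks up an inhomogeneous term ∂²x/∂x'∂x'; e.g. Γ = 0 in Cartesian coordinates but Γ^r_{θθ} = -r in polar coordinates on the same flat plane.
False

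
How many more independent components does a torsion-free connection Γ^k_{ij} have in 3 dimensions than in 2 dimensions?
Independent components in n dimensions: n × n(n+1)/2 = n^2(n+1)/2.
3D: 3 × 6 = 18
2D: 2 × 3 = 6
Difference = 18 - 6 = 12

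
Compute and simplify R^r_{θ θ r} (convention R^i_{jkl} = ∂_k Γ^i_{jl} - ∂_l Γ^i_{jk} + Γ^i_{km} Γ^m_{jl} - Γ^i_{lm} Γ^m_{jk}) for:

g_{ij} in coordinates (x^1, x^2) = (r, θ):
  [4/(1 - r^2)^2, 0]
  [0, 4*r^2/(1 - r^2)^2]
Non-zero Christoffel symbols (Γ^k_{ij} = Γ^k_{ji}):
Γ^r_{r r} = 2*r/(1 - r^2)
Γ^r_{θ θ} = (r^3 + r)/(r^2 - 1)
Γ^θ_{r θ} = (-r^2 - 1)/(r^3 - r)
R^r_{θ θ r} = ∂_θ Γ^r_{θ r} - ∂_r Γ^r_{θ θ} + Γ^r_{θ m} Γ^m_{θ r} - Γ^r_{r m} Γ^m_{θ θ}
  = (0) - ((r^4 - 4*r^2 - 1)/(r^2 - 1)^2) + (-(r^2 + 1)^2/(r^2 - 1)^2) - (-2*r^2*(r^2 + 1)/(r^2 - 1)^2) = 4*r^2/(r^2 - 1)^2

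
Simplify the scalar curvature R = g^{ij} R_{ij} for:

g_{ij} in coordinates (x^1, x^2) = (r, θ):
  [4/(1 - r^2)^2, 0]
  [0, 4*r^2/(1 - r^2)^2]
Non-zero Christoffel symbols (Γ^k_{ij} = Γ^k_{ji}):
Γ^r_{r r} = 2*r/(1 - r^2)
Γ^r_{θ θ} = (r^3 + r)/(r^2 - 1)
Γ^θ_{r θ} = (-r^2 - 1)/(r^3 - r)
Ricci tensor (R_{ij} = R^k_{ikj}): R_{rr} = -4/(r^2 - 1)^2, R_{rθ} = 0, R_{θθ} = -4*r^2/(r^2 - 1)^2
Inverse metric: g^{rr} = (1 - r^2)^2/4, g^{θθ} = (1 - r^2)^2/(4*r^2)
R = g^{ij} R_{ij} = ((1 - r^2)^2/4)(-4/(r^2 - 1)^2) + ((1 - r^2)^2/(4*r^2))(-4*r^2/(r^2 - 1)^2) = -2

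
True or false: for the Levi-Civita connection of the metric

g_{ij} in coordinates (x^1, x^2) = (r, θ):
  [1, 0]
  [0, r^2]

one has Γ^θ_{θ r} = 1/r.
Γ^θ_{θ r} = (1/2) g^{θθ} (∂_θ g_{θr} + ∂_r g_{θθ} - ∂_θ g_{θr}) = (1/2)(1/r^2)((0) + (2*r) - (0)) = 1/r
This equals the proposed value 1/r.
True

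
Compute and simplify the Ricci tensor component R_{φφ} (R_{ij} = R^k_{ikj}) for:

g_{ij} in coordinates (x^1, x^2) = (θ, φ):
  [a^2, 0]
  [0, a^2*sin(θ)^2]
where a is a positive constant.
Non-zero Christoffel symbols (Γ^k_{ij} = Γ^k_{ji}):
Γ^θ_{φ φ} = -sin(2*θ)/2
Γ^φ_{θ φ} = 1/tan(θ)
R^θ_{φ θ φ} = ∂_θ Γ^θ_{φ φ} - ∂_φ Γ^θ_{φ θ} + Γ^θ_{θ m} Γ^m_{φ φ} - Γ^θ_{φ m} Γ^m_{φ θ}
  = (-cos(2*θ)) - (0) + (0) - (-cos(θ)^2) = sin(θ)^2
R^φ_{φ φ φ} = 0 (a repeated index in an antisymmetric pair)
R_{φφ} = R^θ_{φ θ φ} + R^φ_{φ φ φ} = (sin(θ)^2) + (0) = sin(θ)^2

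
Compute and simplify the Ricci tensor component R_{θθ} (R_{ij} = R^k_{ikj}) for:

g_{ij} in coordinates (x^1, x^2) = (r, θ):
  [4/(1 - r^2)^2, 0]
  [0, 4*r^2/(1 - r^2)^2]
Non-zero Christoffel symbols (Γ^k_{ij} = Γ^k_{ji}):
Γ^r_{r r} = 2*r/(1 - r^2)
Γ^r_{θ θ} = (r^3 + r)/(r^2 - 1)
Γ^θ_{r θ} = (-r^2 - 1)/(r^3 - r)
R^r_{θ r θ} = ∂_r Γ^r_{θ θ} - ∂_θ Γ^r_{θ r} + Γ^r_{r m} Γ^m_{θ θ} - Γ^r_{θ m} Γ^m_{θ r}
  = ((r^4 - 4*r^2 - 1)/(r^2 - 1)^2) - (0) + (-2*r^2*(r^2 + 1)/(r^2 - 1)^2) - (-(r^2 + 1)^2/(r^2 - 1)^2) = -4*r^2/(r^2 - 1)^2
R^θ_{θ θ θ} = 0 (a repeated index in an antisymmetric pair)
R_{θθ} = R^r_{θ r θ} + R^θ_{θ θ θ} = (-4*r^2/(r^2 - 1)^2) + (0) = -4*r^2/(r^2 - 1)^2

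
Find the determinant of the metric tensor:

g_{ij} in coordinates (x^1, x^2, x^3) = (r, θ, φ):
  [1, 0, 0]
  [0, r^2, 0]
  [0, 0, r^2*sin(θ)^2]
Diagonal metric: det(g) = g_{11}·g_{22}·g_{33}
= (1)·(r^2)·(r^2*sin(θ)^2)
det(g) = r^4*sin(θ)^2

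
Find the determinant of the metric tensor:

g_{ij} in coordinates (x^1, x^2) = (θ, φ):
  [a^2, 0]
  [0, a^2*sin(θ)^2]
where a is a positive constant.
For a 2×2 metric: det(g) = g_{11}·g_{22} - g_{12}·g_{21}
= (a^2)·(a^2*sin(θ)^2) - (0)·(0)
= a^4*sin(θ)^2 - 0
det(g) = a^4*sin(θ)^2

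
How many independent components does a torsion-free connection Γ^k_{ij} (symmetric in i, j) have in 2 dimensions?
Γ^k_{ij} has n choices for the upper index and n(n+1)/2 independent symmetric lower index pairs.
Total = 2 × 2×3/2 = 2 × 3 = 6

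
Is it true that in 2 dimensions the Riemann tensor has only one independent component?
The number of independent components is n^2(n^2-1)/12 = 4·3/12 = 1 for n = 2 (e.g. R_{1212}).
Yes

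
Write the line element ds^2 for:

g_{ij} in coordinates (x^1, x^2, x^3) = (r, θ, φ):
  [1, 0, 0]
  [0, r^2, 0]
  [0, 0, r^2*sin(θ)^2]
ds^2 = g_{ij} dx^i dx^j; only the non-zero components contribute.
ds^2 = dr^2 + r^2 dθ^2 + r^2*sin(θ)^2 dφ^2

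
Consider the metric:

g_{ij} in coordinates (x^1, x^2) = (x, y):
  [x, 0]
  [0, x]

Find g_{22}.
With x^1 = x, x^2 = y, g_{22} = g_{yy} is the row-2, column-2 entry of the matrix.
g_{22} = x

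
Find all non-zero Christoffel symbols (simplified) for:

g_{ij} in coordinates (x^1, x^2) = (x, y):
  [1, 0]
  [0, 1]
Using Γ^k_{ij} = (1/2) g^{km} (∂_i g_{mj} + ∂_j g_{mi} - ∂_m g_{ij}); the metric is diagonal, so only the m = k term contributes.
Every metric component is constant, so all ∂_m g_{ij} = 0 and every Christoffel symbol vanishes.
All Christoffel symbols are zero.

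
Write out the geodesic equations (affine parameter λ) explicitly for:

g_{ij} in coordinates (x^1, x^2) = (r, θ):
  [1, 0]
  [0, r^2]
Geodesic equation: d^2x^k/dλ^2 + Γ^k_{ij} (dx^i/dλ)(dx^j/dλ) = 0.
Non-zero Christoffel symbols:
Γ^r_{θ θ} = -r
Γ^θ_{r θ} = 1/r
Substituting (the symmetric pair Γ^k_{ij}, Γ^k_{ji} combines into a factor 2):
d^2r/dλ^2 - r (dθ/dλ)^2 = 0
d^2θ/dλ^2 + (2/r) (dr/dλ)(dθ/dλ) = 0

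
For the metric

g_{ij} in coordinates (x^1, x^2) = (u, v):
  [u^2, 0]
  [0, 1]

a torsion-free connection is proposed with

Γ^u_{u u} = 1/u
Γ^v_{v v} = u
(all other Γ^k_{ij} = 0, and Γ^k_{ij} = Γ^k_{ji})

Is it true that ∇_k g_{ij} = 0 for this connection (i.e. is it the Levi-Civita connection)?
Using ∇_k g_{ij} = ∂_k g_{ij} - Γ^m_{ki} g_{mj} - Γ^m_{kj} g_{im}:
∇_v g_{vv} = (0) - (u) - (u) = -2*u ≠ 0
So the connection is not metric compatible (it is not the Levi-Civita connection).
No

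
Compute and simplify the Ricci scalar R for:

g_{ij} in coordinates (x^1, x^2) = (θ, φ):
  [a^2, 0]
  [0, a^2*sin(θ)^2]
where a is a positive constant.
Non-zero Christoffel symbols (Γ^k_{ij} = Γ^k_{ji}):
Γ^θ_{φ φ} = -sin(2*θ)/2
Γ^φ_{θ φ} = 1/tan(θ)
Ricci tensor (R_{ij} = R^k_{ikj}): R_{θθ} = 1, R_{θφ} = 0, R_{φφ} = sin(θ)^2
Inverse metric: g^{θθ} = 1/a^2, g^{φφ} = 1/(a^2*sin(θ)^2)
R = g^{ij} R_{ij} = (1/a^2)(1) + (1/(a^2*sin(θ)^2))(sin(θ)^2) = 2/a^2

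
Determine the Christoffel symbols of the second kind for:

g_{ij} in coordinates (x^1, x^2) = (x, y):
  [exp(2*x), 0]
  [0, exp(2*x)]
Using Γ^k_{ij} = (1/2) g^{km} (∂_i g_{mj} + ∂_j g_{mi} - ∂_m g_{ij}); the metric is diagonal, so only the m = k term contributes.
Non-zero symbols (using the symmetry Γ^k_{ij} = Γ^k_{ji}):
Γ^x_{x x} = (1/2) g^{xx} (∂_x g_{xx} + ∂_x g_{xx} - ∂_x g_{xx}) = (1/2)(exp(-2*x))((2*exp(2*x)) + (2*exp(2*x)) - (2*exp(2*x))) = 1
Γ^x_{y y} = (1/2) g^{xx} (∂_y g_{xy} + ∂_y g_{xy} - ∂_x g_{yy}) = (1/2)(exp(-2*x))((0) + (0) - (2*exp(2*x))) = -1
Γ^y_{x y} = (1/2) g^{yy} (∂_x g_{yy} + ∂_y g_{yx} - ∂_y g_{xy}) = (1/2)(exp(-2*x))((2*exp(2*x)) + (0) - (0)) = 1
All other Christoffel symbols are zero.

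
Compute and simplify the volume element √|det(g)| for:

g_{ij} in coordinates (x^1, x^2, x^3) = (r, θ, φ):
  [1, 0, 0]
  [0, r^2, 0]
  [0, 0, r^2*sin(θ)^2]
det(g) = r^4*sin(θ)^2
√|det(g)| = r^2*sin(θ) (taking 0 < θ < π so that |sin(θ)| = sin(θ))
Volume element: dV = r^2*sin(θ) dr dθ dφ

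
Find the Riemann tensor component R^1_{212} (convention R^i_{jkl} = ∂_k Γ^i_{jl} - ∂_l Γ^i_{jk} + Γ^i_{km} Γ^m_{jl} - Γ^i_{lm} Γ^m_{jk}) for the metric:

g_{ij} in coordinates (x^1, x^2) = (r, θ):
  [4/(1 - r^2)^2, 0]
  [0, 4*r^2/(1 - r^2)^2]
Non-zero Christoffel symbols (Γ^k_{ij} = Γ^k_{ji}):
Γ^r_{r r} = 2*r/(1 - r^2)
Γ^r_{θ θ} = (r^3 + r)/(r^2 - 1)
Γ^θ_{r θ} = (-r^2 - 1)/(r^3 - r)
R^r_{θ r θ} = ∂_r Γ^r_{θ θ} - ∂_θ Γ^r_{θ r} + Γ^r_{r m} Γ^m_{θ θ} - Γ^r_{θ m} Γ^m_{θ r}
  = ((r^4 - 4*r^2 - 1)/(r^2 - 1)^2) - (0) + (-2*r^2*(r^2 + 1)/(r^2 - 1)^2) - (-(r^2 + 1)^2/(r^2 - 1)^2) = -4*r^2/(r^2 - 1)^2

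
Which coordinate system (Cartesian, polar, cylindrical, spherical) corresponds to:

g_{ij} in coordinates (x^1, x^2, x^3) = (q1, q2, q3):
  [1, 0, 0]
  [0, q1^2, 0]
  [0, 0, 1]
The line element ds^2 = dq1^2 + q1^2 dq2^2 + dq3^2 is dr^2 + r^2 dθ^2 + dz^2 with q1 = r, q2 = θ, q3 = z.
cylindrical coordinates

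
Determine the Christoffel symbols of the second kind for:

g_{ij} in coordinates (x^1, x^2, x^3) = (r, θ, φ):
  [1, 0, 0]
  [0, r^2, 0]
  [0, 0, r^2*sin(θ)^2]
Using Γ^k_{ij} = (1/2) g^{km} (∂_i g_{mj} + ∂_j g_{mi} - ∂_m g_{ij}); the metric is diagonal, so only the m = k term contributes.
Non-zero symbols (using the symmetry Γ^k_{ij} = Γ^k_{ji}):
Γ^r_{θ θ} = (1/2) g^{rr} (∂_θ g_{rθ} + ∂_θ g_{rθ} - ∂_r g_{θθ}) = (1/2)(1)((0) + (0) - (2*r)) = -r
Γ^r_{φ φ} = (1/2) g^{rr} (∂_φ g_{rφ} + ∂_φ g_{rφ} - ∂_r g_{φφ}) = (1/2)(1)((0) + (0) - (2*r*sin(θ)^2)) = -r*sin(θ)^2
Γ^θ_{r θ} = (1/2) g^{θθ} (∂_r g_{θθ} + ∂_θ g_{θr} - ∂_θ g_{rθ}) = (1/2)(1/r^2)((2*r) + (0) - (0)) = 1/r
Γ^θ_{φ φ} = (1/2) g^{θθ} (∂_φ g_{θφ} + ∂_φ g_{θφ} - ∂_θ g_{φφ}) = (1/2)(1/r^2)((0) + (0) - (r^2*sin(2*θ))) = -sin(2*θ)/2
Γ^φ_{r φ} = (1/2) g^{φφ} (∂_r g_{φφ} + ∂_φ g_{φr} - ∂_φ g_{rφ}) = (1/2)(1/(r^2*sin(θ)^2))((2*r*sin(θ)^2) + (0) - (0)) = 1/r
Γ^φ_{θ φ} = (1/2) g^{φφ} (∂_θ g_{φφ} + ∂_φ g_{φθ} - ∂_φ g_{θφ}) = (1/2)(1/(r^2*sin(θ)^2))((r^2*sin(2*θ)) + (0) - (0)) = 1/tan(θ)
All other Christoffel symbols are zero.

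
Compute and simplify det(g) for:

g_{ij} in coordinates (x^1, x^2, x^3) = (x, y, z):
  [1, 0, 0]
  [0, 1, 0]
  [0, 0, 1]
Diagonal metric: det(g) = g_{11}·g_{22}·g_{33}
= (1)·(1)·(1)
det(g) = 1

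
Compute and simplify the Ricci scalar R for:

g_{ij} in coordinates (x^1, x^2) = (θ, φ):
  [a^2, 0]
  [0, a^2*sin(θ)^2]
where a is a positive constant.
Non-zero Christoffel symbols (Γ^k_{ij} = Γ^k_{ji}):
Γ^θ_{φ φ} = -sin(2*θ)/2
Γ^φ_{θ φ} = 1/tan(θ)
Ricci tensor (R_{ij} = R^k_{ikj}): R_{θθ} = 1, R_{θφ} = 0, R_{φφ} = sin(θ)^2
Inverse metric: g^{θθ} = 1/a^2, g^{φφ} = 1/(a^2*sin(θ)^2)
R = g^{ij} R_{ij} = (1/a^2)(1) + (1/(a^2*sin(θ)^2))(sin(θ)^2) = 2/a^2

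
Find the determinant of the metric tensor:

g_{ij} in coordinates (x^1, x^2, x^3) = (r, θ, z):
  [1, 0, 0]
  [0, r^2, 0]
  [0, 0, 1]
Diagonal metric: det(g) = g_{11}·g_{22}·g_{33}
= (1)·(r^2)·(1)
det(g) = r^2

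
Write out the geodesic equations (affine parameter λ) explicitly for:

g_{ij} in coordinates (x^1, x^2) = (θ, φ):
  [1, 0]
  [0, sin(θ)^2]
Geodesic equation: d^2x^k/dλ^2 + Γ^k_{ij} (dx^i/dλ)(dx^j/dλ) = 0.
Non-zero Christoffel symbols:
Γ^θ_{φ φ} = -sin(2*θ)/2
Γ^φ_{θ φ} = 1/tan(θ)
Substituting (the symmetric pair Γ^k_{ij}, Γ^k_{ji} combines into a factor 2):
d^2θ/dλ^2 - (sin(2*θ)/2) (dφ/dλ)^2 = 0
d^2φ/dλ^2 + (2/tan(θ)) (dθ/dλ)(dφ/dλ) = 0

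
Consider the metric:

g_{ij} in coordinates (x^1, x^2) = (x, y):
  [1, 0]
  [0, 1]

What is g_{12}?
With x^1 = x, x^2 = y, g_{12} = g_{xy} is the row-1, column-2 entry of the matrix.
g_{12} = 0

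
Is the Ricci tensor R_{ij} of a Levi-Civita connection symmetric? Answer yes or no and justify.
R_{ij} = R^k_{ikj}; the pair symmetry R_{kilj} = R_{ljki} gives R_{ij} = R_{ji}.
Yes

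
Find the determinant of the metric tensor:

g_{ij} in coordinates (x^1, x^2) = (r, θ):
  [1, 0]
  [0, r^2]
For a 2×2 metric: det(g) = g_{11}·g_{22} - g_{12}·g_{21}
= (1)·(r^2) - (0)·(0)
= r^2 - 0
det(g) = r^2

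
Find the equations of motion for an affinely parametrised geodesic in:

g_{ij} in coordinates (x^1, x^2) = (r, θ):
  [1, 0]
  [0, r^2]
Geodesic equation: d^2x^k/dλ^2 + Γ^k_{ij} (dx^i/dλ)(dx^j/dλ) = 0.
Non-zero Christoffel symbols:
Γ^r_{θ θ} = -r
Γ^θ_{r θ} = 1/r
Substituting (the symmetric pair Γ^k_{ij}, Γ^k_{ji} combines into a factor 2):
d^2r/dλ^2 - r (dθ/dλ)^2 = 0
d^2θ/dλ^2 + (2/r) (dr/dλ)(dθ/dλ) = 0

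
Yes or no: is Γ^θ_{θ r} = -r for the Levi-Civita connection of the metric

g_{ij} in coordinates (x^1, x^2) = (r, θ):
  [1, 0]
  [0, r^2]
Γ^θ_{θ r} = (1/2) g^{θθ} (∂_θ g_{θr} + ∂_r g_{θθ} - ∂_θ g_{θr}) = (1/2)(1/r^2)((0) + (2*r) - (0)) = 1/r
This differs from the proposed value -r.
No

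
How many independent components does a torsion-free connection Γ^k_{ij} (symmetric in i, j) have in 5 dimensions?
Γ^k_{ij} has n choices for the upper index and n(n+1)/2 independent symmetric lower index pairs.
Total = 5 × 5×6/2 = 5 × 15 = 75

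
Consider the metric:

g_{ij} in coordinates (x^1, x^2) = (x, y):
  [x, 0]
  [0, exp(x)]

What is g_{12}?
With x^1 = x, x^2 = y, g_{12} = g_{xy} is the row-1, column-2 entry of the matrix.
g_{12} = 0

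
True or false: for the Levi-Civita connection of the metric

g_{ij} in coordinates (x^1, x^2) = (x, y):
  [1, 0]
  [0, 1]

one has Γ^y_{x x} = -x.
Γ^y_{x x} = (1/2) g^{yy} (∂_x g_{yx} + ∂_x g_{yx} - ∂_y g_{xx}) = (1/2)(1)((0) + (0) - (0)) = 0
This differs from the proposed value -x.
False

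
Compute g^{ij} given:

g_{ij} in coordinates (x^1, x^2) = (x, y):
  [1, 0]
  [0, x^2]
The metric is diagonal, so g^{ij} is diagonal with entries 1/g_{ii}: diag(1, 1/(x^2)).
g^{ij}:
  [1, 0]
  [0, 1/x^2]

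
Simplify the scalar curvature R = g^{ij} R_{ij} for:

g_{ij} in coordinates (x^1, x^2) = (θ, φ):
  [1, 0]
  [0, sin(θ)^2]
Non-zero Christoffel symbols (Γ^k_{ij} = Γ^k_{ji}):
Γ^θ_{φ φ} = -sin(2*θ)/2
Γ^φ_{θ φ} = 1/tan(θ)
Ricci tensor (R_{ij} = R^k_{ikj}): R_{θθ} = 1, R_{θφ} = 0, R_{φφ} = sin(θ)^2
Inverse metric: g^{θθ} = 1, g^{φφ} = 1/sin(θ)^2
R = g^{ij} R_{ij} = (1)(1) + (1/sin(θ)^2)(sin(θ)^2) = 2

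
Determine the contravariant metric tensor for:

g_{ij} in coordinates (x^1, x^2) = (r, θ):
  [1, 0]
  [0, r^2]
The metric is diagonal, so g^{ij} is diagonal with entries 1/g_{ii}: diag(1, 1/(r^2)).
g^{ij}:
  [1, 0]
  [0, 1/r^2]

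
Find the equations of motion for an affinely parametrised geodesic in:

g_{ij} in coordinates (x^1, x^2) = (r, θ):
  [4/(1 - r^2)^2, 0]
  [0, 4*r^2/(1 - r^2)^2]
Geodesic equation: d^2x^k/dλ^2 + Γ^k_{ij} (dx^i/dλ)(dx^j/dλ) = 0.
Non-zero Christoffel symbols:
Γ^r_{r r} = 2*r/(1 - r^2)
Γ^r_{θ θ} = (r^3 + r)/(r^2 - 1)
Γ^θ_{r θ} = (-r^2 - 1)/(r^3 - r)
Substituting (the symmetric pair Γ^k_{ij}, Γ^k_{ji} combines into a factor 2):
d^2r/dλ^2 + (2*r/(1 - r^2)) (dr/dλ)^2 + ((r^3 + r)/(r^2 - 1)) (dθ/dλ)^2 = 0
d^2θ/dλ^2 + ((-2*r^2 - 2)/(r^3 - r)) (dr/dλ)(dθ/dλ) = 0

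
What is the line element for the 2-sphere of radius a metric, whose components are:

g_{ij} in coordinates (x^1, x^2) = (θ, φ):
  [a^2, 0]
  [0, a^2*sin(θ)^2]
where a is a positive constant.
ds^2 = g_{ij} dx^i dx^j; only the non-zero components contribute.
ds^2 = a^2 dθ^2 + a^2*sin(θ)^2 dφ^2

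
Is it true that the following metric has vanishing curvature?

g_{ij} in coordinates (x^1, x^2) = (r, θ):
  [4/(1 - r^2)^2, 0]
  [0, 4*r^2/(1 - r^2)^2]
Non-zero Christoffel symbols:
Γ^r_{r r} = 2*r/(1 - r^2)
Γ^r_{θ θ} = (r^3 + r)/(r^2 - 1)
Γ^θ_{r θ} = (-r^2 - 1)/(r^3 - r)
Ricci tensor: R_{rr} = -4/(r^2 - 1)^2, R_{rθ} = 0, R_{θθ} = -4*r^2/(r^2 - 1)^2
The Ricci tensor is non-zero, so the Riemann tensor is non-zero: not flat.
No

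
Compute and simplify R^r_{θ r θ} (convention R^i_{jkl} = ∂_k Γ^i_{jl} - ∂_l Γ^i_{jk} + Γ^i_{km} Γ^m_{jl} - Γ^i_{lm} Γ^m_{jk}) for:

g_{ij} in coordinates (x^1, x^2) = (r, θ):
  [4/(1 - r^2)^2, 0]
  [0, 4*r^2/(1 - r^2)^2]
Non-zero Christoffel symbols (Γ^k_{ij} = Γ^k_{ji}):
Γ^r_{r r} = 2*r/(1 - r^2)
Γ^r_{θ θ} = (r^3 + r)/(r^2 - 1)
Γ^θ_{r θ} = (-r^2 - 1)/(r^3 - r)
R^r_{θ r θ} = ∂_r Γ^r_{θ θ} - ∂_θ Γ^r_{θ r} + Γ^r_{r m} Γ^m_{θ θ} - Γ^r_{θ m} Γ^m_{θ r}
  = ((r^4 - 4*r^2 - 1)/(r^2 - 1)^2) - (0) + (-2*r^2*(r^2 + 1)/(r^2 - 1)^2) - (-(r^2 + 1)^2/(r^2 - 1)^2) = -4*r^2/(r^2 - 1)^2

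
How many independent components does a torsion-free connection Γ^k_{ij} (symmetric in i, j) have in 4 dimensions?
Γ^k_{ij} has n choices for the upper index and n(n+1)/2 independent symmetric lower index pairs.
Total = 4 × 4×5/2 = 4 × 10 = 40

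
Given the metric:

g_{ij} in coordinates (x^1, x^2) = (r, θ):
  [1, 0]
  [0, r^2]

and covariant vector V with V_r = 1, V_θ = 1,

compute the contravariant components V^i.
Inverse metric (diagonal): g^{rr} = 1, g^{θθ} = 1/r^2
V^i = g^{ij} V_j:
V^r = (1)(1) + (0)(1) = 1
V^θ = (0)(1) + (1/r^2)(1) = 1/r^2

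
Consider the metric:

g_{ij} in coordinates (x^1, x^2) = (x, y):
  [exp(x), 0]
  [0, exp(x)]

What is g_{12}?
With x^1 = x, x^2 = y, g_{12} = g_{xy} is the row-1, column-2 entry of the matrix.
g_{12} = 0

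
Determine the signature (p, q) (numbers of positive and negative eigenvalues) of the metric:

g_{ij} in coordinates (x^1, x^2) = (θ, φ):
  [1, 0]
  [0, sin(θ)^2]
The metric is diagonal, so its eigenvalues are the diagonal entries: 1, sin(θ)^2 (at a generic point, where coordinate-dependent entries are positive).
2 positive, 0 negative.
(2, 0) - Riemannian (positive definite)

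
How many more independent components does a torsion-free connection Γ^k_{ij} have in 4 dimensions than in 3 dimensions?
Independent components in n dimensions: n × n(n+1)/2 = n^2(n+1)/2.
4D: 4 × 10 = 40
3D: 3 × 6 = 18
Difference = 40 - 18 = 22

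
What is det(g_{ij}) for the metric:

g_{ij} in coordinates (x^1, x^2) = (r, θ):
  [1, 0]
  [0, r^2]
For a 2×2 metric: det(g) = g_{11}·g_{22} - g_{12}·g_{21}
= (1)·(r^2) - (0)·(0)
= r^2 - 0
det(g) = r^2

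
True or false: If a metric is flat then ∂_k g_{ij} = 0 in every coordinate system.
Flatness means R^i_{jkl} = 0; the components can still vary, e.g. the flat plane in polar coordinates has g_{θθ} = r^2.
False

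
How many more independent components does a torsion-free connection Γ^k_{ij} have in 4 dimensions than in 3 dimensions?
Independent components in n dimensions: n × n(n+1)/2 = n^2(n+1)/2.
4D: 4 × 10 = 40
3D: 3 × 6 = 18
Difference = 40 - 18 = 22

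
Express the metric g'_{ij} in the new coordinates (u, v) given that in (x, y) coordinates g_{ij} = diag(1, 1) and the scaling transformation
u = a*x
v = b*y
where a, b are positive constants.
Invert the transformation: x = u/a, y = v/b
g'_{ij} = (∂x^k/∂x'^i)(∂x^l/∂x'^j) g_{kl}; with g_{kl} = δ_{kl} this is Σ_k (∂x^k/∂x'^i)(∂x^k/∂x'^j).
Jacobian: ∂x/∂u = 1/a, ∂x/∂v = 0, ∂y/∂u = 0, ∂y/∂v = 1/b
g'_{uu} = (1/a)(1/a) + (0)(0) = 1/a^2
g'_{uv} = (1/a)(0) + (0)(1/b) = 0
g'_{vv} = (0)(0) + (1/b)(1/b) = 1/b^2
g'_{ij} = diag(1/a^2, 1/b^2)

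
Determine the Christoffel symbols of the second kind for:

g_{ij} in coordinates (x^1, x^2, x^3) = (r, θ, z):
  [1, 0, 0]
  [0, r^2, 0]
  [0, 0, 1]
Using Γ^k_{ij} = (1/2) g^{km} (∂_i g_{mj} + ∂_j g_{mi} - ∂_m g_{ij}); the metric is diagonal, so only the m = k term contributes.
Non-zero symbols (using the symmetry Γ^k_{ij} = Γ^k_{ji}):
Γ^r_{θ θ} = (1/2) g^{rr} (∂_θ g_{rθ} + ∂_θ g_{rθ} - ∂_r g_{θθ}) = (1/2)(1)((0) + (0) - (2*r)) = -r
Γ^θ_{r θ} = (1/2) g^{θθ} (∂_r g_{θθ} + ∂_θ g_{θr} - ∂_θ g_{rθ}) = (1/2)(1/r^2)((2*r) + (0) - (0)) = 1/r
All other Christoffel symbols are zero.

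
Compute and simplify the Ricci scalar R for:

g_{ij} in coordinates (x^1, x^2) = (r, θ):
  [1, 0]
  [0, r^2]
Non-zero Christoffel symbols (Γ^k_{ij} = Γ^k_{ji}):
Γ^r_{θ θ} = -r
Γ^θ_{r θ} = 1/r
Ricci tensor (R_{ij} = R^k_{ikj}): R_{rr} = 0, R_{rθ} = 0, R_{θθ} = 0
Inverse metric: g^{rr} = 1, g^{θθ} = 1/r^2
R = g^{ij} R_{ij} = (1)(0) + (1/r^2)(0) = 0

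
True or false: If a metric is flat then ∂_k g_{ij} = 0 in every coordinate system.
Flatness means R^i_{jkl} = 0; the components can still vary, e.g. the flat plane in polar coordinates has g_{θθ} = r^2.
False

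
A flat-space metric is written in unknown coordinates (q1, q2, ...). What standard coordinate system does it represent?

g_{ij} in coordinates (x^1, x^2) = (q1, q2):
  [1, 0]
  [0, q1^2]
The line element ds^2 = dq1^2 + q1^2 dq2^2 is dr^2 + r^2 dθ^2 with q1 = r, q2 = θ.
polar coordinates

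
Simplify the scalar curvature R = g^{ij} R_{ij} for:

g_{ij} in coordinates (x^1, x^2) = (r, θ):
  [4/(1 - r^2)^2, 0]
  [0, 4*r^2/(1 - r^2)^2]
Non-zero Christoffel symbols (Γ^k_{ij} = Γ^k_{ji}):
Γ^r_{r r} = 2*r/(1 - r^2)
Γ^r_{θ θ} = (r^3 + r)/(r^2 - 1)
Γ^θ_{r θ} = (-r^2 - 1)/(r^3 - r)
Ricci tensor (R_{ij} = R^k_{ikj}): R_{rr} = -4/(r^2 - 1)^2, R_{rθ} = 0, R_{θθ} = -4*r^2/(r^2 - 1)^2
Inverse metric: g^{rr} = (1 - r^2)^2/4, g^{θθ} = (1 - r^2)^2/(4*r^2)
R = g^{ij} R_{ij} = ((1 - r^2)^2/4)(-4/(r^2 - 1)^2) + ((1 - r^2)^2/(4*r^2))(-4*r^2/(r^2 - 1)^2) = -2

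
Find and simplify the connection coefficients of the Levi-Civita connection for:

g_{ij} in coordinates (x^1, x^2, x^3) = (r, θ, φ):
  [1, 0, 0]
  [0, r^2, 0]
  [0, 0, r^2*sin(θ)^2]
Using Γ^k_{ij} = (1/2) g^{km} (∂_i g_{mj} + ∂_j g_{mi} - ∂_m g_{ij}); the metric is diagonal, so only the m = k term contributes.
Non-zero symbols (using the symmetry Γ^k_{ij} = Γ^k_{ji}):
Γ^r_{θ θ} = (1/2) g^{rr} (∂_θ g_{rθ} + ∂_θ g_{rθ} - ∂_r g_{θθ}) = (1/2)(1)((0) + (0) - (2*r)) = -r
Γ^r_{φ φ} = (1/2) g^{rr} (∂_φ g_{rφ} + ∂_φ g_{rφ} - ∂_r g_{φφ}) = (1/2)(1)((0) + (0) - (2*r*sin(θ)^2)) = -r*sin(θ)^2
Γ^θ_{r θ} = (1/2) g^{θθ} (∂_r g_{θθ} + ∂_θ g_{θr} - ∂_θ g_{rθ}) = (1/2)(1/r^2)((2*r) + (0) - (0)) = 1/r
Γ^θ_{φ φ} = (1/2) g^{θθ} (∂_φ g_{θφ} + ∂_φ g_{θφ} - ∂_θ g_{φφ}) = (1/2)(1/r^2)((0) + (0) - (r^2*sin(2*θ))) = -sin(2*θ)/2
Γ^φ_{r φ} = (1/2) g^{φφ} (∂_r g_{φφ} + ∂_φ g_{φr} - ∂_φ g_{rφ}) = (1/2)(1/(r^2*sin(θ)^2))((2*r*sin(θ)^2) + (0) - (0)) = 1/r
Γ^φ_{θ φ} = (1/2) g^{φφ} (∂_θ g_{φφ} + ∂_φ g_{φθ} - ∂_φ g_{θφ}) = (1/2)(1/(r^2*sin(θ)^2))((r^2*sin(2*θ)) + (0) - (0)) = 1/tan(θ)
All other Christoffel symbols are zero.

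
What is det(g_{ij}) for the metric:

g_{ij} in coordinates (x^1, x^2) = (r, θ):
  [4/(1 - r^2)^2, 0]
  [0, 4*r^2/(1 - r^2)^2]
For a 2×2 metric: det(g) = g_{11}·g_{22} - g_{12}·g_{21}
= (4/(1 - r^2)^2)·(4*r^2/(1 - r^2)^2) - (0)·(0)
= 16*r^2/(1 - r^2)^4 - 0
det(g) = 16*r^2/(1 - r^2)^4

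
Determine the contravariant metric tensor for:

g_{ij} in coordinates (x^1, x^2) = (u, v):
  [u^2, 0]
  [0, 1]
The metric is diagonal, so g^{ij} is diagonal with entries 1/g_{ii}: diag(1/(u^2), 1).
g^{ij}:
  [1/u^2, 0]
  [0, 1]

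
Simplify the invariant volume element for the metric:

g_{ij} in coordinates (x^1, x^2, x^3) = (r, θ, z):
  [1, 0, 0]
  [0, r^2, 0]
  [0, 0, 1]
det(g) = r^2
√|det(g)| = r
Volume element: dV = r dr dθ dz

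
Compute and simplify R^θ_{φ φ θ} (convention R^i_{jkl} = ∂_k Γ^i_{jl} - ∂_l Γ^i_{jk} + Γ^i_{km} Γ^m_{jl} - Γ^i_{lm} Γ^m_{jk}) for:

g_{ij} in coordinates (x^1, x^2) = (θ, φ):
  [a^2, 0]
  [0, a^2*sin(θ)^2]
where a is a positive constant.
Non-zero Christoffel symbols (Γ^k_{ij} = Γ^k_{ji}):
Γ^θ_{φ φ} = -sin(2*θ)/2
Γ^φ_{θ φ} = 1/tan(θ)
R^θ_{φ φ θ} = ∂_φ Γ^θ_{φ θ} - ∂_θ Γ^θ_{φ φ} + Γ^θ_{φ m} Γ^m_{φ θ} - Γ^θ_{θ m} Γ^m_{φ φ}
  = (0) - (-cos(2*θ)) + (-cos(θ)^2) - (0) = -sin(θ)^2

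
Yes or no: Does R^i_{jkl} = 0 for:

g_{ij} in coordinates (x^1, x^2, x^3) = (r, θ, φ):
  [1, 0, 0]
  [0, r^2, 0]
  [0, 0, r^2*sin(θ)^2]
Non-zero Christoffel symbols:
Γ^r_{θ θ} = -r
Γ^r_{φ φ} = -r*sin(θ)^2
Γ^θ_{r θ} = 1/r
Γ^θ_{φ φ} = -sin(2*θ)/2
Γ^φ_{r φ} = 1/r
Γ^φ_{θ φ} = 1/tan(θ)
Ricci tensor: R_{rr} = 0, R_{rθ} = 0, R_{rφ} = 0, R_{θθ} = 0, R_{θφ} = 0, R_{φφ} = 0
All R_{ij} vanish; in 3 dimensions the Riemann tensor is fully determined by the Ricci tensor, so R^i_{jkl} = 0: the metric is flat (curvilinear coordinates on flat space).
Yes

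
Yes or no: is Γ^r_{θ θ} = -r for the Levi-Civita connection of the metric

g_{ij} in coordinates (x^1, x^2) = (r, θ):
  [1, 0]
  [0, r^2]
Γ^r_{θ θ} = (1/2) g^{rr} (∂_θ g_{rθ} + ∂_θ g_{rθ} - ∂_r g_{θθ}) = (1/2)(1)((0) + (0) - (2*r)) = -r
This equals the proposed value -r.
Yes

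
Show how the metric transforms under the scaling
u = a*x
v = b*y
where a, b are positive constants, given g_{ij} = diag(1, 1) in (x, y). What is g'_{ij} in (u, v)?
Invert the transformation: x = u/a, y = v/b
g'_{ij} = (∂x^k/∂x'^i)(∂x^l/∂x'^j) g_{kl}; with g_{kl} = δ_{kl} this is Σ_k (∂x^k/∂x'^i)(∂x^k/∂x'^j).
Jacobian: ∂x/∂u = 1/a, ∂x/∂v = 0, ∂y/∂u = 0, ∂y/∂v = 1/b
g'_{uu} = (1/a)(1/a) + (0)(0) = 1/a^2
g'_{uv} = (1/a)(0) + (0)(1/b) = 0
g'_{vv} = (0)(0) + (1/b)(1/b) = 1/b^2
g'_{ij} = diag(1/a^2, 1/b^2)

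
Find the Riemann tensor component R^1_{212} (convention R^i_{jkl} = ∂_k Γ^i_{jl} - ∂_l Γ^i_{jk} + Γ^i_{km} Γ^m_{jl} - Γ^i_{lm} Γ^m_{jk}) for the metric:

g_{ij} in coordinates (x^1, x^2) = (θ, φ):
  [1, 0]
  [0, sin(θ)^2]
Non-zero Christoffel symbols (Γ^k_{ij} = Γ^k_{ji}):
Γ^θ_{φ φ} = -sin(2*θ)/2
Γ^φ_{θ φ} = 1/tan(θ)
R^θ_{φ θ φ} = ∂_θ Γ^θ_{φ φ} - ∂_φ Γ^θ_{φ θ} + Γ^θ_{θ m} Γ^m_{φ φ} - Γ^θ_{φ m} Γ^m_{φ θ}
  = (-cos(2*θ)) - (0) + (0) - (-cos(θ)^2) = sin(θ)^2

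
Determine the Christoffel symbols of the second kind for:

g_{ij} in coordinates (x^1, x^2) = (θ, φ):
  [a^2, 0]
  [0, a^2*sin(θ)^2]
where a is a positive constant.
Using Γ^k_{ij} = (1/2) g^{km} (∂_i g_{mj} + ∂_j g_{mi} - ∂_m g_{ij}); the metric is diagonal, so only the m = k term contributes.
Non-zero symbols (using the symmetry Γ^k_{ij} = Γ^k_{ji}):
Γ^θ_{φ φ} = (1/2) g^{θθ} (∂_φ g_{θφ} + ∂_φ g_{θφ} - ∂_θ g_{φφ}) = (1/2)(1/a^2)((0) + (0) - (a^2*sin(2*θ))) = -sin(2*θ)/2
Γ^φ_{θ φ} = (1/2) g^{φφ} (∂_θ g_{φφ} + ∂_φ g_{φθ} - ∂_φ g_{θφ}) = (1/2)(1/(a^2*sin(θ)^2))((a^2*sin(2*θ)) + (0) - (0)) = 1/tan(θ)
All other Christoffel symbols are zero.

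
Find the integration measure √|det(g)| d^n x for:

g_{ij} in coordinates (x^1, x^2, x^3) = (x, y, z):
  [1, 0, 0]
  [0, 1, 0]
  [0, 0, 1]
det(g) = 1
√|det(g)| = 1
Volume element: dV = 1 dx dy dz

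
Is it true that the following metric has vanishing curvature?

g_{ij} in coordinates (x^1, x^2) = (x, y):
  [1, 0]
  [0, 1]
All metric components are constant, so every Christoffel symbol vanishes and R^i_{jkl} = 0.
Yes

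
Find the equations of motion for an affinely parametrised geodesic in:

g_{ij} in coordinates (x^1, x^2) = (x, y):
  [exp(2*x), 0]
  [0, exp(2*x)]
Geodesic equation: d^2x^k/dλ^2 + Γ^k_{ij} (dx^i/dλ)(dx^j/dλ) = 0.
Non-zero Christoffel symbols:
Γ^x_{x x} = 1
Γ^x_{y y} = -1
Γ^y_{x y} = 1
Substituting (the symmetric pair Γ^k_{ij}, Γ^k_{ji} combines into a factor 2):
d^2x/dλ^2 + (dx/dλ)^2 - (dy/dλ)^2 = 0
d^2y/dλ^2 + 2 (dx/dλ)(dy/dλ) = 0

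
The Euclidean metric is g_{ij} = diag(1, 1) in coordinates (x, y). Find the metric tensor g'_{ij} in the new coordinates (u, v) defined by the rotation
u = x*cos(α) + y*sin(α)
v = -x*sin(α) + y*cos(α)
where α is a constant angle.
Invert the transformation: x = u*cos(α) - v*sin(α), y = u*sin(α) + v*cos(α)
g'_{ij} = (∂x^k/∂x'^i)(∂x^l/∂x'^j) g_{kl}; with g_{kl} = δ_{kl} this is Σ_k (∂x^k/∂x'^i)(∂x^k/∂x'^j).
Jacobian: ∂x/∂u = cos(α), ∂x/∂v = -sin(α), ∂y/∂u = sin(α), ∂y/∂v = cos(α)
g'_{uu} = (cos(α))(cos(α)) + (sin(α))(sin(α)) = 1
g'_{uv} = (cos(α))(-sin(α)) + (sin(α))(cos(α)) = 0
g'_{vv} = (-sin(α))(-sin(α)) + (cos(α))(cos(α)) = 1
g'_{ij} = diag(1, 1)
The Euclidean metric is invariant under rotations.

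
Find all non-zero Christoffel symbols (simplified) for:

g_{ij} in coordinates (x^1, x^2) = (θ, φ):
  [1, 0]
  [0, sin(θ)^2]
Using Γ^k_{ij} = (1/2) g^{km} (∂_i g_{mj} + ∂_j g_{mi} - ∂_m g_{ij}); the metric is diagonal, so only the m = k term contributes.
Non-zero symbols (using the symmetry Γ^k_{ij} = Γ^k_{ji}):
Γ^θ_{φ φ} = (1/2) g^{θθ} (∂_φ g_{θφ} + ∂_φ g_{θφ} - ∂_θ g_{φφ}) = (1/2)(1)((0) + (0) - (sin(2*θ))) = -sin(2*θ)/2
Γ^φ_{θ φ} = (1/2) g^{φφ} (∂_θ g_{φφ} + ∂_φ g_{φθ} - ∂_φ g_{θφ}) = (1/2)(1/sin(θ)^2)((sin(2*θ)) + (0) - (0)) = 1/tan(θ)
All other Christoffel symbols are zero.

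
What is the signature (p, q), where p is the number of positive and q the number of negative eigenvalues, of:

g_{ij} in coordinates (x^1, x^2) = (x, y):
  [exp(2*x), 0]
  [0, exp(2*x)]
The metric is diagonal, so its eigenvalues are the diagonal entries: exp(2*x), exp(2*x) (at a generic point, where coordinate-dependent entries are positive).
2 positive, 0 negative.
(2, 0) - Riemannian (positive definite)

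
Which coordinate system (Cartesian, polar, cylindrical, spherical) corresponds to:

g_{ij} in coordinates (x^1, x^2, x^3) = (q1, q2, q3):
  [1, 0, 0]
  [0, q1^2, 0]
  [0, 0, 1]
The line element ds^2 = dq1^2 + q1^2 dq2^2 + dq3^2 is dr^2 + r^2 dθ^2 + dz^2 with q1 = r, q2 = θ, q3 = z.
cylindrical coordinates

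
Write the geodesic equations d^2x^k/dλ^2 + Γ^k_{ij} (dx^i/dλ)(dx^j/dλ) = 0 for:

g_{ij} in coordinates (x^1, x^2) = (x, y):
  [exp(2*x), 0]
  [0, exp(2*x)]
Geodesic equation: d^2x^k/dλ^2 + Γ^k_{ij} (dx^i/dλ)(dx^j/dλ) = 0.
Non-zero Christoffel symbols:
Γ^x_{x x} = 1
Γ^x_{y y} = -1
Γ^y_{x y} = 1
Substituting (the symmetric pair Γ^k_{ij}, Γ^k_{ji} combines into a factor 2):
d^2x/dλ^2 + (dx/dλ)^2 - (dy/dλ)^2 = 0
d^2y/dλ^2 + 2 (dx/dλ)(dy/dλ) = 0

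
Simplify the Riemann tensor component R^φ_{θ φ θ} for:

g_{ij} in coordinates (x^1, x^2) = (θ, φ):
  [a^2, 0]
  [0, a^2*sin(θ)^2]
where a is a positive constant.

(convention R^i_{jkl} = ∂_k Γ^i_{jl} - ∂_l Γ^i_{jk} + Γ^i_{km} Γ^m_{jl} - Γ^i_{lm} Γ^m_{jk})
Non-zero Christoffel symbols (Γ^k_{ij} = Γ^k_{ji}):
Γ^θ_{φ φ} = -sin(2*θ)/2
Γ^φ_{θ φ} = 1/tan(θ)
R^φ_{θ φ θ} = ∂_φ Γ^φ_{θ θ} - ∂_θ Γ^φ_{θ φ} + Γ^φ_{φ m} Γ^m_{θ θ} - Γ^φ_{θ m} Γ^m_{θ φ}
  = (0) - (-1/sin(θ)^2) + (0) - (1/tan(θ)^2) = 1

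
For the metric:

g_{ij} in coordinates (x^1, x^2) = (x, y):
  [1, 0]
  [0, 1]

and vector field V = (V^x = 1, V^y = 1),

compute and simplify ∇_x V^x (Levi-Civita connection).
All Christoffel symbols are zero.
∇_x V^x = ∂_x V^x + Γ^x_{x j} V^j
  = (0) + (0)(1) + (0)(1)
  = 0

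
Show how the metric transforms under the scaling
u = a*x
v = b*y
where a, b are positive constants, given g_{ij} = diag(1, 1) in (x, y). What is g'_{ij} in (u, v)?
Invert the transformation: x = u/a, y = v/b
g'_{ij} = (∂x^k/∂x'^i)(∂x^l/∂x'^j) g_{kl}; with g_{kl} = δ_{kl} this is Σ_k (∂x^k/∂x'^i)(∂x^k/∂x'^j).
Jacobian: ∂x/∂u = 1/a, ∂x/∂v = 0, ∂y/∂u = 0, ∂y/∂v = 1/b
g'_{uu} = (1/a)(1/a) + (0)(0) = 1/a^2
g'_{uv} = (1/a)(0) + (0)(1/b) = 0
g'_{vv} = (0)(0) + (1/b)(1/b) = 1/b^2
g'_{ij} = diag(1/a^2, 1/b^2)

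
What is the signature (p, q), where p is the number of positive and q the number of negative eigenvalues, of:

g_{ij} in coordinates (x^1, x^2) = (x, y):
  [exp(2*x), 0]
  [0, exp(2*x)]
The metric is diagonal, so its eigenvalues are the diagonal entries: exp(2*x), exp(2*x) (at a generic point, where coordinate-dependent entries are positive).
2 positive, 0 negative.
(2, 0) - Riemannian (positive definite)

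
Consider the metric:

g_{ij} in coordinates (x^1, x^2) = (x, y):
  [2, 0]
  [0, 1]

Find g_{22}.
With x^1 = x, x^2 = y, g_{22} = g_{yy} is the row-2, column-2 entry of the matrix.
g_{22} = 1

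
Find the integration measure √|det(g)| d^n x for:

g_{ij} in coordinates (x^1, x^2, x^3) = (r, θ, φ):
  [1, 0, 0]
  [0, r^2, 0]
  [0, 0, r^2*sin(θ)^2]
det(g) = r^4*sin(θ)^2
√|det(g)| = r^2*sin(θ) (taking 0 < θ < π so that |sin(θ)| = sin(θ))
Volume element: dV = r^2*sin(θ) dr dθ dφ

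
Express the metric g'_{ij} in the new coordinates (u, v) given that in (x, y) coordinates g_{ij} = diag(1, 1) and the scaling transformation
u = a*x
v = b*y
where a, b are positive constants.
Invert the transformation: x = u/a, y = v/b
g'_{ij} = (∂x^k/∂x'^i)(∂x^l/∂x'^j) g_{kl}; with g_{kl} = δ_{kl} this is Σ_k (∂x^k/∂x'^i)(∂x^k/∂x'^j).
Jacobian: ∂x/∂u = 1/a, ∂x/∂v = 0, ∂y/∂u = 0, ∂y/∂v = 1/b
g'_{uu} = (1/a)(1/a) + (0)(0) = 1/a^2
g'_{uv} = (1/a)(0) + (0)(1/b) = 0
g'_{vv} = (0)(0) + (1/b)(1/b) = 1/b^2
g'_{ij} = diag(1/a^2, 1/b^2)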